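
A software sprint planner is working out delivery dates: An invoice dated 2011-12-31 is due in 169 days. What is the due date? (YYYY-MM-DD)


Start: 2011-12-31
Adding 169 days
Days remaining in December: 0
After December: 169 days still to add
January 2012: 31 days, 138 remaining
February 2012: 29 days, 109 remaining
March 2012: 31 days, 78 remaining
April 2012: 30 days, 48 remaining
Result: 2012-06-17

2012-06-17


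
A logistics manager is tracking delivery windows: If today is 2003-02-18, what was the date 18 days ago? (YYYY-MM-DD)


Start: 2003-02-18
Subtracting 18 days
Days already passed in February: 18
Result: 2003-01-31

2003-01-31


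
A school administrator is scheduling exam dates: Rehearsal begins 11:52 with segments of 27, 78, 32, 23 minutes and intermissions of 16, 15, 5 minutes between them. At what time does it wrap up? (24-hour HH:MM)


Start: 11:52 = 712 min from midnight
  after task 1 (27 min): 12:19
  after break (16 min): 12:35
  after task 2 (78 min): 13:53
  after break (15 min): 14:08
  after task 3 (32 min): 14:40
  after break (5 min): 14:45
  after task 4 (23 min): 15:08
Total elapsed: 196 minutes
End time: 15:08

15:08


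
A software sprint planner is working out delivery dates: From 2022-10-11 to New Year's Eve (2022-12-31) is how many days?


Start: October 11, 2022
End: December 31, 2022
Days left in October: 20
November: 30
December: 31
Sum of remaining months: 61
Total: 20 + 61 = 81

81


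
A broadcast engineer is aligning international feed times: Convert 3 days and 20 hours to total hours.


Days: 3
Extra hours: 20
Hours per day: 24
Days to hours: 3 x 24 = 72
Total: 72 + 20 = 92

92


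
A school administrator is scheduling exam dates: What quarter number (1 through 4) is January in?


Month: January (month 1)
Q1: January-March (months 1-3)
Q2: April-June (months 4-6)
Q3: July-September (months 7-9)
Q4: October-December (months 10-12)
Month 1 falls in Q1

1


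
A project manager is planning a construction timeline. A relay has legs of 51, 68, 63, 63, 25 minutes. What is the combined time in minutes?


Durations: 51, 68, 63, 63, 25
Running sum: 51
+ 68 = 119
+ 63 = 182
+ 63 = 245
+ 25 = 270
Total duration: 270 minutes
That is 4 hours and 30 minutes

270


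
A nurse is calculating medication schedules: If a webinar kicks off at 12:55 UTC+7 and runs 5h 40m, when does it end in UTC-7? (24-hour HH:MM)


Start: 12:55 in UTC+7
Step 1 - add duration:
  minutes: 55 + 40 = 95 (carry 1h)
  hours: 12 + 5 + 1 = 18
  end in UTC+7: 18:35
Step 2 - convert UTC+7 -> UTC-7:
  offset difference: -7 - (7) = -14 hours
  18 + (-14) = 4 -> mod 24 = 4
Result: 04:35 in UTC-7

04:35


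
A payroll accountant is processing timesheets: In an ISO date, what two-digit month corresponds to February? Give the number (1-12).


Calendar month order:
1. January
2. February <--
3. March
February is month number 2

2


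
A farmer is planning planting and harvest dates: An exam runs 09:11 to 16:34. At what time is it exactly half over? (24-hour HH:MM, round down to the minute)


Start time: 09:11 = 551 minutes from midnight
End time: 16:34 = 994 minutes from midnight
Sum: 551 + 994 = 1545
Midpoint: 1545 / 2 = 772 minutes
Convert: 772 / 60 = 12 hours, 52 minutes
Result: 12:52

12:52


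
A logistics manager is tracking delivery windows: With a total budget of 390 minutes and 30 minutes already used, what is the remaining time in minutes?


Total budget: 390 minutes
Time used: 30 minutes
Remaining: 390 - 30 = 360 minutes
Percent used: 7.7%
Percent remaining: 92.3%

360


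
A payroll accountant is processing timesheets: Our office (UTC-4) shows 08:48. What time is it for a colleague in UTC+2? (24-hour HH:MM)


Local time: 08:48 at UTC-4 (offset -4h)
Target zone: UTC+2 (offset 2h)
Difference: 2 - (-4) = 6 hours
Calculation: 8 + (6) = 14
Result: 14:48

14:48


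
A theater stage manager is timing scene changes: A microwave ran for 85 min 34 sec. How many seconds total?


Minutes: 85
Extra seconds: 34
Seconds per minute: 60
Minutes to seconds: 85 x 60 = 5100
Total: 5100 + 34 = 5134

5134


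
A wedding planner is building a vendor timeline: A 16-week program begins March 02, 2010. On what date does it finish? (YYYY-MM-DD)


Start: 2010-03-02
Weeks to add: 16
Convert to days: 16 x 7 = 112 days
Add 112 days to 2010-03-02
Result: 2010-06-22

2010-06-22


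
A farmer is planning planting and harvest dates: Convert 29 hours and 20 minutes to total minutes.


Hours: 29
Extra minutes: 20
Minutes per hour: 60
Hours to minutes: 29 x 60 = 1740
Total: 1740 + 20 = 1760

1760


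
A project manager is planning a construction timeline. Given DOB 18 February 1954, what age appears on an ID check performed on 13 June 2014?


Birth: 1954-02-18
Reference: 2014-06-13
Year difference: 2014 - 1954 = 60
Has birthday (02-18) occurred by 06-13? Yes
Age in full years: 60

60


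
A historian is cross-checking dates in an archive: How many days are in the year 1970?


Year: 1970
Check leap year rules:
Divisible by 4? No
1970 is not a leap year
Days: 365

365


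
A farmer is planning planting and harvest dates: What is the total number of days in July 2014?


Month: July
Year: 2014
July is a 31-day month
Total: 31 days

31


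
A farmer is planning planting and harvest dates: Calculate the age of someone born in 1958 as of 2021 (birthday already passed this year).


Birth year: 1958
Current year: 2021
Age = current year - birth year
Age = 2021 - 1958 = 63

63


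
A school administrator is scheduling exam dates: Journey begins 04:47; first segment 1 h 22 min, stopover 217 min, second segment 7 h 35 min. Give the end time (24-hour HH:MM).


Depart: 04:47
Leg 1: +82 min -> 06:09
Layover: +217 min -> 09:46
Leg 2: +455 min -> 17:21
Total travel: 754 minutes = 12h 34m
Arrival: 17:21

17:21


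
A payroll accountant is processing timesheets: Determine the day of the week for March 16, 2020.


Date: 2020-03-16
January 1, 2020 is a Wednesday
Day of year: 76
Offset from Jan 1: 75 days
75 mod 7 = 5
Result: Monday

Monday


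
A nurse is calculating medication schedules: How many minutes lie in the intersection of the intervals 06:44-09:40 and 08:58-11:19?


Interval A: [404, 580] minutes from midnight
Interval B: [538, 679] minutes from midnight
Overlap start = max(404, 538) = 538
Overlap end = min(580, 679) = 580
Overlap = 580 - 538 = 42 minutes

42


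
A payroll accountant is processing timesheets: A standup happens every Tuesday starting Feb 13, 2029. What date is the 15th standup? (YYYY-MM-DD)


First occurrence: 2029-02-13 (occurrence 1)
Each occurrence is 7 days after the previous.
Occurrence 15 is 14 weeks after the first.
14 weeks = 98 days
2029-02-13 + 98 days = 2029-05-22

2029-05-22


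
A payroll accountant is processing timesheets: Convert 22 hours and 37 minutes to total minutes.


Hours: 22
Minutes: 37
Convert hours to minutes: 22 x 60 = 1320
Add remaining minutes: 1320 + 37 = 1357

1357


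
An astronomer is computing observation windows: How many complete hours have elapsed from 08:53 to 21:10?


Start: 08:53
End: 21:10
Hour difference: 21 - 8 = 13 hours
Minute difference: 10 - 53 = -43 minutes
Total minutes: 737
Complete hours: 737 / 60 = 12 (remainder 17)

12


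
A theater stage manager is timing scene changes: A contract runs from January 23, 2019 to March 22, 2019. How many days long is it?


Start date: 2019-01-23
End date: 2019-03-22
Jan 2019: +9 days
Feb 2019: +28 days
Mar 2019: +21 days
Total: 58 days

58


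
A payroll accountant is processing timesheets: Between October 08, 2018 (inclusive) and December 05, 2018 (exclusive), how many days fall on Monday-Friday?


Start: 2018-10-08 (Monday)
End (exclusive): 2018-12-05 (Wednesday)
Total calendar days: 58
Full weeks: 58 // 7 = 8 -> 40 weekdays
Remaining 2 days starting on Monday:
  Mon(w), Tue(w) -> 2 weekdays
Total business days: 40 + 2 = 42

42


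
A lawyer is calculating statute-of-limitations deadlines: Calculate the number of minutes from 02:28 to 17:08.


Start time: 02:28 = 148 minutes from midnight
End time: 17:08 = 1028 minutes from midnight
Difference: 1028 - 148 = 880 minutes
That is 14 hours and 40 minutes

880


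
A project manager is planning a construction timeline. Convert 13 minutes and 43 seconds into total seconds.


Minutes: 13
Seconds: 43
Convert minutes to seconds: 13 x 60 = 780
Add remaining seconds: 780 + 43 = 823

823


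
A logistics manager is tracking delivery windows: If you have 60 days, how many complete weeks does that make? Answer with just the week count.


Total days: 60
Days per week: 7
Division: 60 / 7 = 8 remainder 4
Complete weeks: 8
Remaining days: 4

8


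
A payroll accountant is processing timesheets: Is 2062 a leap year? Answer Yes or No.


Year: 2062
Divisible by 4? 2062 / 4 = 515.5 -> No
Not divisible by 4, so NOT a leap year

No


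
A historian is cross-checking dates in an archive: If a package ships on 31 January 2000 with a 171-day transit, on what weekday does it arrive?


Start: 2000-01-31 (Monday)
Step 1 - find target date: add 171 days
  2000-01-31 + 171 days = 2000-07-20
Step 2 - day of week:
  171 mod 7 = 3
  Monday + 3 days -> Thursday
Result: Thursday (2000-07-20)

Thursday


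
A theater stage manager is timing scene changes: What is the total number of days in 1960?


Year: 1960
Check leap year rules:
Divisible by 4? Yes
Divisible by 100? No
1960 is a leap year
Days: 366

366


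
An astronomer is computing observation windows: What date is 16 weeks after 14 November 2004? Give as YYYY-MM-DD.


Start: 2004-11-14
Weeks to add: 16
Convert to days: 16 x 7 = 112 days
Add 112 days to 2004-11-14
Result: 2005-03-06

2005-03-06


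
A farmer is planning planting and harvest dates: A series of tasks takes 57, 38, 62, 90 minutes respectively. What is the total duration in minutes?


Durations: 57, 38, 62, 90
Running sum: 57
+ 38 = 95
+ 62 = 157
+ 90 = 247
Total duration: 247 minutes
That is 4 hours and 7 minutes

247


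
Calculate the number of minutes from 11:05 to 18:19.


Start time: 11:05 = 665 minutes from midnight
End time: 18:19 = 1099 minutes from midnight
Difference: 1099 - 665 = 434 minutes
That is 7 hours and 14 minutes

434


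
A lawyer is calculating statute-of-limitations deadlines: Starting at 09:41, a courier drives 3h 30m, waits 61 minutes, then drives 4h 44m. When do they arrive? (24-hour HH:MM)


Depart: 09:41
Leg 1: +210 min -> 13:11
Layover: +61 min -> 14:12
Leg 2: +284 min -> 18:56
Total travel: 555 minutes = 9h 15m
Arrival: 18:56

18:56


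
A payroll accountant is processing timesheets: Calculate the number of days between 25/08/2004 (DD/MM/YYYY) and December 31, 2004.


Start: August 25, 2004
End: December 31, 2004
Days left in August: 6
September: 30
October: 31
November: 30
December: 31
Sum of remaining months: 122
Total: 6 + 122 = 128

128


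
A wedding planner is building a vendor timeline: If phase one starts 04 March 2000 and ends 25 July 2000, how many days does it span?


Start date: 2000-03-04
End date: 2000-07-25
Mar 2000: +28 days
Apr 2000: +30 days
May 2000: +31 days
Jun 2000: +30 days
Jul 2000: +24 days
Total: 143 days

143


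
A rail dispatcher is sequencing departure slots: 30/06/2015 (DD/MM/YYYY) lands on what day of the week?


Date: 2015-06-30
January 1, 2015 is a Thursday
Day of year: 181
Offset from Jan 1: 180 days
180 mod 7 = 5
Result: Tuesday

Tuesday


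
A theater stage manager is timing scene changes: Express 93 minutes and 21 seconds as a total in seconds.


Minutes: 93
Seconds: 21
Convert minutes to seconds: 93 x 60 = 5580
Add remaining seconds: 5580 + 21 = 5601

5601


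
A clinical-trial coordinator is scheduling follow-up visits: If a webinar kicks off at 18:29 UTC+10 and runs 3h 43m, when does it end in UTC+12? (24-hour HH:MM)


Start: 18:29 in UTC+10
Step 1 - add duration:
  minutes: 29 + 43 = 72 (carry 1h)
  hours: 18 + 3 + 1 = 22
  end in UTC+10: 22:12
Step 2 - convert UTC+10 -> UTC+12:
  offset difference: 12 - (10) = 2 hours
  22 + (2) = 24 -> mod 24 = 0
Result: 00:12 in UTC+12

00:12


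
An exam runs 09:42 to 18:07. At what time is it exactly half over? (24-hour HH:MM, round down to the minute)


Start time: 09:42 = 582 minutes from midnight
End time: 18:07 = 1087 minutes from midnight
Sum: 582 + 1087 = 1669
Midpoint: 1669 / 2 = 834 minutes
Convert: 834 / 60 = 13 hours, 54 minutes
Result: 13:54

13:54


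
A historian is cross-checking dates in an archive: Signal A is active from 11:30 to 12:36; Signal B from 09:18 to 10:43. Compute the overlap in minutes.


Interval A: [690, 756] minutes from midnight
Interval B: [558, 643] minutes from midnight
Overlap start = max(690, 558) = 690
Overlap end = min(756, 643) = 643
End <= start, so the intervals do not overlap: 0 minutes

0


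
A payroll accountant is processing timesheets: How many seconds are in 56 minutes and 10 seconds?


Minutes: 56
Extra seconds: 10
Seconds per minute: 60
Minutes to seconds: 56 x 60 = 3360
Total: 3360 + 10 = 3370

3370


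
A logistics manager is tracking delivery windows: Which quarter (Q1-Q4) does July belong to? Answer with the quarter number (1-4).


Month: July (month 7)
Q1: January-March (months 1-3)
Q2: April-June (months 4-6)
Q3: July-September (months 7-9)
Q4: October-December (months 10-12)
Month 7 falls in Q3

3


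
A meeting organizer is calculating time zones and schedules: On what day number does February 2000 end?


Month: February
Year: 2000
2000 is a leap year
February has 29 days
Total: 29 days

29


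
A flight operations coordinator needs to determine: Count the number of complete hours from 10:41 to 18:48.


Start: 10:41
End: 18:48
Hour difference: 18 - 10 = 8 hours
Minute difference: 48 - 41 = 7 minutes
Total minutes: 487
Complete hours: 487 / 60 = 8 (remainder 7)

8


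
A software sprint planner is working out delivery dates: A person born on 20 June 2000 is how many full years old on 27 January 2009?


Birth: 2000-06-20
Reference: 2009-01-27
Year difference: 2009 - 2000 = 9
Has birthday (06-20) occurred by 01-27? No
Birthday not yet reached this year -> subtract 1
Age in full years: 8

8


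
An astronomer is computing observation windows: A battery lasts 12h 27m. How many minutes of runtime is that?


Hours: 12
Extra minutes: 27
Minutes per hour: 60
Hours to minutes: 12 x 60 = 720
Total: 720 + 27 = 747

747


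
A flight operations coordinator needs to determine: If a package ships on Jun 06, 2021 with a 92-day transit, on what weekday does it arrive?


Start: 2021-06-06 (Sunday)
Step 1 - find target date: add 92 days
  2021-06-06 + 92 days = 2021-09-06
Step 2 - day of week:
  92 mod 7 = 1
  Sunday + 1 days -> Monday
Result: Monday (2021-09-06)

Monday


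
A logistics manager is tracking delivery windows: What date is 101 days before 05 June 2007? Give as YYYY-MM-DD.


Start: 2007-06-05
Subtracting 101 days
Days already passed in June: 5
After going back through June: 96 more days to subtract
May 2007: 31 days, 65 remaining
April 2007: 30 days, 35 remaining
March 2007: 31 days, 4 remaining
February 2007 has 28 days, need 4
Result: 2007-02-24

2007-02-24


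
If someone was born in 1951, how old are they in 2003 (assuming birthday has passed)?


Birth year: 1951
Current year: 2003
Age = current year - birth year
Age = 2003 - 1951 = 52

52


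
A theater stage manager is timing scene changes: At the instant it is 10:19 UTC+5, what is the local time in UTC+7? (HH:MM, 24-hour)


Local time: 10:19 at UTC+5 (offset 5h)
Target zone: UTC+7 (offset 7h)
Difference: 7 - (5) = 2 hours
Calculation: 10 + (2) = 12
Result: 12:19

12:19


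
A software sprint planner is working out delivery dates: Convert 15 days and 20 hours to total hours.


Days: 15
Extra hours: 20
Hours per day: 24
Days to hours: 15 x 24 = 360
Total: 360 + 20 = 380

380


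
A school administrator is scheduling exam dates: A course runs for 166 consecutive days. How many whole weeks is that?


Total days: 166
Days per week: 7
Division: 166 / 7 = 23 remainder 5
Complete weeks: 23
Remaining days: 5

23


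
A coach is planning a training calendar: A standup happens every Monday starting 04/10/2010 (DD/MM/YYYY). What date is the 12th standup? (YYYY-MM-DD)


First occurrence: 2010-10-04 (occurrence 1)
Each occurrence is 7 days after the previous.
Occurrence 12 is 11 weeks after the first.
11 weeks = 77 days
2010-10-04 + 77 days = 2010-12-20

2010-12-20


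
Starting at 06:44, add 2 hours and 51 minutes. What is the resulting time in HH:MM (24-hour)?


Start time: 06:44
Adding: 2 hours 51 minutes
Minutes: 44 + 51 = 95
Minute overflow: 95 >= 60, so carry 1 hour, minutes = 35
Hours: 6 + 2 + 1 = 9
Result: 09:35

09:35


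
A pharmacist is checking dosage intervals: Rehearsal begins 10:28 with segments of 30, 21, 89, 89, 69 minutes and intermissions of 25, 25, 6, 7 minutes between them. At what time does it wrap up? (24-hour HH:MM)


Start: 10:28 = 628 min from midnight
  after task 1 (30 min): 10:58
  after break (25 min): 11:23
  after task 2 (21 min): 11:44
  after break (25 min): 12:09
  after task 3 (89 min): 13:38
  after break (6 min): 13:44
  after task 4 (89 min): 15:13
  after break (7 min): 15:20
  after task 5 (69 min): 16:29
Total elapsed: 361 minutes
End time: 16:29

16:29


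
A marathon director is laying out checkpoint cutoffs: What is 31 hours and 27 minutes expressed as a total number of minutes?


Hours: 31
Minutes: 27
Convert hours to minutes: 31 x 60 = 1860
Add remaining minutes: 1860 + 27 = 1887

1887


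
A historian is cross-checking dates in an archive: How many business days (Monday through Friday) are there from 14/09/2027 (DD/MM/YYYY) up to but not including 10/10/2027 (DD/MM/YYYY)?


Start: 2027-09-14 (Tuesday)
End (exclusive): 2027-10-10 (Sunday)
Total calendar days: 26
Full weeks: 26 // 7 = 3 -> 15 weekdays
Remaining 5 days starting on Tuesday:
  Tue(w), Wed(w), Thu(w), Fri(w), Sat(-) -> 4 weekdays
Total business days: 15 + 4 = 19

19


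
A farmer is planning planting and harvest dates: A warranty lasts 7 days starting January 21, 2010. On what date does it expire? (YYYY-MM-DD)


Start: 2010-01-21
Adding 7 days
Days remaining in January: 10
Result: 2010-01-28

2010-01-28


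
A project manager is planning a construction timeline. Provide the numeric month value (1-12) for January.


Calendar month order:
1. January <--
2. February
January is month number 1

1


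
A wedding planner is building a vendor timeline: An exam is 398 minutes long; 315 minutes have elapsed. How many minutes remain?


Total budget: 398 minutes
Time used: 315 minutes
Remaining: 398 - 315 = 83 minutes
Percent used: 79.1%
Percent remaining: 20.9%

83


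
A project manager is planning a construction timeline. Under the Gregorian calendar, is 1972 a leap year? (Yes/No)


Year: 1972
Divisible by 4? 1972 / 4 = 493.0 -> Yes
Divisible by 100? 1972 / 100 = 19.72 -> No
Divisible by 4 but not 100, so it IS a leap year

Yes


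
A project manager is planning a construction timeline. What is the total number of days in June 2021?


Month: June
Year: 2021
June is a 30-day month
Total: 30 days

30


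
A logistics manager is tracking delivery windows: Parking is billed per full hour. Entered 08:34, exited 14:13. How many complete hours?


Start: 08:34
End: 14:13
Hour difference: 14 - 8 = 6 hours
Minute difference: 13 - 34 = -21 minutes
Total minutes: 339
Complete hours: 339 / 60 = 5 (remainder 39)

5


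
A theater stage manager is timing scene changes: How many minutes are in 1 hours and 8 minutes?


Hours: 1
Minutes: 8
Convert hours to minutes: 1 x 60 = 60
Add remaining minutes: 60 + 8 = 68

68


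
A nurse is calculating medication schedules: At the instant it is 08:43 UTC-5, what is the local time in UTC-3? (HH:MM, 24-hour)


Local time: 08:43 at UTC-5 (offset -5h)
Target zone: UTC-3 (offset -3h)
Difference: -3 - (-5) = 2 hours
Calculation: 8 + (2) = 10
Result: 10:43

10:43


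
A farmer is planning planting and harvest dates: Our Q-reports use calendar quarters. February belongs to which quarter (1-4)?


Month: February (month 2)
Q1: January-March (months 1-3)
Q2: April-June (months 4-6)
Q3: July-September (months 7-9)
Q4: October-December (months 10-12)
Month 2 falls in Q1

1


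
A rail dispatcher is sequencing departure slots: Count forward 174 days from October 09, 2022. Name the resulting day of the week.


Start: 2022-10-09 (Sunday)
Step 1 - find target date: add 174 days
  2022-10-09 + 174 days = 2023-04-01
Step 2 - day of week:
  174 mod 7 = 6
  Sunday + 6 days -> Saturday
Result: Saturday (2023-04-01)

Saturday


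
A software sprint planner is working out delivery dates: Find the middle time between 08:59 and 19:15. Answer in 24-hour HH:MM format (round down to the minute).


Start time: 08:59 = 539 minutes from midnight
End time: 19:15 = 1155 minutes from midnight
Sum: 539 + 1155 = 1694
Midpoint: 1694 / 2 = 847 minutes
Convert: 847 / 60 = 14 hours, 7 minutes
Result: 14:07

14:07


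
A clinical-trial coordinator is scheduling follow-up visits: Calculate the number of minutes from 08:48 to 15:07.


Start time: 08:48 = 528 minutes from midnight
End time: 15:07 = 907 minutes from midnight
Difference: 907 - 528 = 379 minutes
That is 6 hours and 19 minutes

379


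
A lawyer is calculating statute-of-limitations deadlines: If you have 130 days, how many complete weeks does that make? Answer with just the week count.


Total days: 130
Days per week: 7
Division: 130 / 7 = 18 remainder 4
Complete weeks: 18
Remaining days: 4

18


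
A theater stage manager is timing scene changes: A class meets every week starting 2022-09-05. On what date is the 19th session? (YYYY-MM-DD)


First occurrence: 2022-09-05 (occurrence 1)
Each occurrence is 7 days after the previous.
Occurrence 19 is 18 weeks after the first.
18 weeks = 126 days
2022-09-05 + 126 days = 2023-01-09

2023-01-09


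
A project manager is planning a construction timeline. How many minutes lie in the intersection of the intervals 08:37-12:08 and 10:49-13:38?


Interval A: [517, 728] minutes from midnight
Interval B: [649, 818] minutes from midnight
Overlap start = max(517, 649) = 649
Overlap end = min(728, 818) = 728
Overlap = 728 - 649 = 79 minutes

79


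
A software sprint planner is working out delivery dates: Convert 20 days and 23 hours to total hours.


Days: 20
Extra hours: 23
Hours per day: 24
Days to hours: 20 x 24 = 480
Total: 480 + 23 = 503

503


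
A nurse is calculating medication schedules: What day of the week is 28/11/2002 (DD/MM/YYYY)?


Date: 2002-11-28
January 1, 2002 is a Tuesday
Day of year: 332
Offset from Jan 1: 331 days
331 mod 7 = 2
Result: Thursday

Thursday


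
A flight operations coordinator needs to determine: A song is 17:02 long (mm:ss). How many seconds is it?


Minutes: 17
Extra seconds: 2
Seconds per minute: 60
Minutes to seconds: 17 x 60 = 1020
Total: 1020 + 2 = 1022

1022


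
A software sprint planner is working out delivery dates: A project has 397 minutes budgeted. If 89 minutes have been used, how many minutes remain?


Total budget: 397 minutes
Time used: 89 minutes
Remaining: 397 - 89 = 308 minutes
Percent used: 22.4%
Percent remaining: 77.6%

308


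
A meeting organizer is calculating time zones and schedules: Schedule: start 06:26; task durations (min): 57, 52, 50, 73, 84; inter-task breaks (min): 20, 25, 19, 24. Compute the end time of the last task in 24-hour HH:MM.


Start: 06:26 = 386 min from midnight
  after task 1 (57 min): 07:23
  after break (20 min): 07:43
  after task 2 (52 min): 08:35
  after break (25 min): 09:00
  after task 3 (50 min): 09:50
  after break (19 min): 10:09
  after task 4 (73 min): 11:22
  after break (24 min): 11:46
  after task 5 (84 min): 13:10
Total elapsed: 404 minutes
End time: 13:10

13:10


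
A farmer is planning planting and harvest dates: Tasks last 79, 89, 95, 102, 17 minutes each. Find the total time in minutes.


Durations: 79, 89, 95, 102, 17
Running sum: 79
+ 89 = 168
+ 95 = 263
+ 102 = 365
+ 17 = 382
Total duration: 382 minutes
That is 6 hours and 22 minutes

382


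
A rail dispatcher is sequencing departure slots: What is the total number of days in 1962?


Year: 1962
Check leap year rules:
Divisible by 4? No
1962 is not a leap year
Days: 365

365


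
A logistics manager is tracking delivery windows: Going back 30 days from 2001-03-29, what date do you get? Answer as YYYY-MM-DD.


Start: 2001-03-29
Subtracting 30 days
Days already passed in March: 29
After going back through March: 1 more days to subtract
February 2001 has 28 days, need 1
Result: 2001-02-27

2001-02-27


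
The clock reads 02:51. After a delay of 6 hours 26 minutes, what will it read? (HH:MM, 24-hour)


Start time: 02:51
Adding: 6 hours 26 minutes
Minutes: 51 + 26 = 77
Minute overflow: 77 >= 60, so carry 1 hour, minutes = 17
Hours: 2 + 6 + 1 = 9
Result: 09:17

09:17


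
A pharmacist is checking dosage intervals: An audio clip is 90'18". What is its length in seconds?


Minutes: 90
Seconds: 18
Convert minutes to seconds: 90 x 60 = 5400
Add remaining seconds: 5400 + 18 = 5418

5418


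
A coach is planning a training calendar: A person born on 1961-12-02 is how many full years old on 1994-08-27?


Birth: 1961-12-02
Reference: 1994-08-27
Year difference: 1994 - 1961 = 33
Has birthday (12-02) occurred by 08-27? No
Birthday not yet reached this year -> subtract 1
Age in full years: 32

32


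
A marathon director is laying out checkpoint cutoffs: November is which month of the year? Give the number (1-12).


Calendar month order:
10. October
11. November <--
12. December
November is month number 11

11


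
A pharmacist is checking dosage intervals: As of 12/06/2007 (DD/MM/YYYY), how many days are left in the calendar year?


Start: June 12, 2007
End: December 31, 2007
Days left in June: 18
July: 31
August: 31
September: 30
October: 31
... plus remaining months
Sum of remaining months: 184
Total: 18 + 184 = 202

202


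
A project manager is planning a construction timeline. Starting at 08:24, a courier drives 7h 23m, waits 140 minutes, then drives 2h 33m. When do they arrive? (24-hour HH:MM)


Depart: 08:24
Leg 1: +443 min -> 15:47
Layover: +140 min -> 18:07
Leg 2: +153 min -> 20:40
Total travel: 736 minutes = 12h 16m
Arrival: 20:40

20:40


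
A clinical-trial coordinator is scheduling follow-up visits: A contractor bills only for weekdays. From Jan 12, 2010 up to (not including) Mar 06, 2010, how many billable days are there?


Start: 2010-01-12 (Tuesday)
End (exclusive): 2010-03-06 (Saturday)
Total calendar days: 53
Full weeks: 53 // 7 = 7 -> 35 weekdays
Remaining 4 days starting on Tuesday:
  Tue(w), Wed(w), Thu(w), Fri(w) -> 4 weekdays
Total business days: 35 + 4 = 39

39


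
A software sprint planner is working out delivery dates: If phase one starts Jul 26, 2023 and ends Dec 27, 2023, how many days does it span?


Start date: 2023-07-26
End date: 2023-12-27
Jul 2023: +6 days
Aug 2023: +31 days
Sep 2023: +30 days
... (3 more months)
Total: 154 days

154


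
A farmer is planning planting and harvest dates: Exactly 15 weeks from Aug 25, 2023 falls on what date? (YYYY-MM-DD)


Start: 2023-08-25
Weeks to add: 15
Convert to days: 15 x 7 = 105 days
Add 105 days to 2023-08-25
Result: 2023-12-08

2023-12-08


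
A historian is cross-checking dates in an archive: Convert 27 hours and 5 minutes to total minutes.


Hours: 27
Extra minutes: 5
Minutes per hour: 60
Hours to minutes: 27 x 60 = 1620
Total: 1620 + 5 = 1625

1625


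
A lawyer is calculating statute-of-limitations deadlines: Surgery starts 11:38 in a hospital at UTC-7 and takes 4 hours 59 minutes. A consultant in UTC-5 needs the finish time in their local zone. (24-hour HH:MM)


Start: 11:38 in UTC-7
Step 1 - add duration:
  minutes: 38 + 59 = 97 (carry 1h)
  hours: 11 + 4 + 1 = 16
  end in UTC-7: 16:37
Step 2 - convert UTC-7 -> UTC-5:
  offset difference: -5 - (-7) = 2 hours
  16 + (2) = 18 -> mod 24 = 18
Result: 18:37 in UTC-5

18:37


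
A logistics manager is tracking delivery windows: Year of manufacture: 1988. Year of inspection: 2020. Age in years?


Birth year: 1988
Current year: 2020
Age = current year - birth year
Age = 2020 - 1988 = 32

32


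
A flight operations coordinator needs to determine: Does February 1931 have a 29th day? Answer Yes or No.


Year: 1931
Divisible by 4? 1931 / 4 = 482.75 -> No
Not divisible by 4, so NOT a leap year

No


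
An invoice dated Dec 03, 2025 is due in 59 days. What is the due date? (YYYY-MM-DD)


Start: 2025-12-03
Adding 59 days
Days remaining in December: 28
After December: 31 days still to add
January 2026 has 31 days, need 31
Result: 2026-01-31

2026-01-31


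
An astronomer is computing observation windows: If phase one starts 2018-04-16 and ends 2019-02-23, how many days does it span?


Start date: 2018-04-16
End date: 2019-02-23
Apr 2018: +15 days
May 2018: +31 days
Jun 2018: +30 days
... (8 more months)
Total: 313 days

313


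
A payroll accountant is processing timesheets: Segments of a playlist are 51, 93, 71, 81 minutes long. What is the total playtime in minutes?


Durations: 51, 93, 71, 81
Running sum: 51
+ 93 = 144
+ 71 = 215
+ 81 = 296
Total duration: 296 minutes
That is 4 hours and 56 minutes

296


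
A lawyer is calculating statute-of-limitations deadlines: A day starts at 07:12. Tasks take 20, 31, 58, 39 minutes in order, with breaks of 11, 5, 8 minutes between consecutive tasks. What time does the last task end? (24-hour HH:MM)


Start: 07:12 = 432 min from midnight
  after task 1 (20 min): 07:32
  after break (11 min): 07:43
  after task 2 (31 min): 08:14
  after break (5 min): 08:19
  after task 3 (58 min): 09:17
  after break (8 min): 09:25
  after task 4 (39 min): 10:04
Total elapsed: 172 minutes
End time: 10:04

10:04


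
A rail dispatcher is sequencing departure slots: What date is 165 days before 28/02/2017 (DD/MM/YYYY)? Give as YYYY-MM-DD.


Start: 2017-02-28
Subtracting 165 days
Days already passed in February: 28
After going back through February: 137 more days to subtract
January 2017: 31 days, 106 remaining
December 2016: 31 days, 75 remaining
November 2016: 30 days, 45 remaining
October 2016: 31 days, 14 remaining
Result: 2016-09-16

2016-09-16


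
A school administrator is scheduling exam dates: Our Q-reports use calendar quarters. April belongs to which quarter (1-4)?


Month: April (month 4)
Q1: January-March (months 1-3)
Q2: April-June (months 4-6)
Q3: July-September (months 7-9)
Q4: October-December (months 10-12)
Month 4 falls in Q2

2


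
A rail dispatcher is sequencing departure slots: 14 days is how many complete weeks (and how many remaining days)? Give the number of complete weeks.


Total days: 14
Days per week: 7
Division: 14 / 7 = 2 remainder 0
Complete weeks: 2
Remaining days: 0

2


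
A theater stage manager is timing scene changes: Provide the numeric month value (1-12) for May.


Calendar month order:
4. April
5. May <--
6. June
May is month number 5

5


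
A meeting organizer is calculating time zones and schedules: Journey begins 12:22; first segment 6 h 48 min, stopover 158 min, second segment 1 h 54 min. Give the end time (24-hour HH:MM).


Depart: 12:22
Leg 1: +408 min -> 19:10
Layover: +158 min -> 21:48
Leg 2: +114 min -> 23:42
Total travel: 680 minutes = 11h 20m
Arrival: 23:42

23:42


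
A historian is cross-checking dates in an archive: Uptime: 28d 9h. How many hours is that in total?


Days: 28
Extra hours: 9
Hours per day: 24
Days to hours: 28 x 24 = 672
Total: 672 + 9 = 681

681


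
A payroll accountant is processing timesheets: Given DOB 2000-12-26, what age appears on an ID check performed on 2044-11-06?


Birth: 2000-12-26
Reference: 2044-11-06
Year difference: 2044 - 2000 = 44
Has birthday (12-26) occurred by 11-06? No
Birthday not yet reached this year -> subtract 1
Age in full years: 43

43


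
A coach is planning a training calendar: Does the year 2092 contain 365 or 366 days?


Year: 2092
Check leap year rules:
Divisible by 4? Yes
Divisible by 100? No
2092 is a leap year
Days: 366

366


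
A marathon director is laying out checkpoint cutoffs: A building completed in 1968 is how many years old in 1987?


Birth year: 1968
Current year: 1987
Age = current year - birth year
Age = 1987 - 1968 = 19

19


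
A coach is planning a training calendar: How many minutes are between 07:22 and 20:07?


Start time: 07:22 = 442 minutes from midnight
End time: 20:07 = 1207 minutes from midnight
Difference: 1207 - 442 = 765 minutes
That is 12 hours and 45 minutes

765


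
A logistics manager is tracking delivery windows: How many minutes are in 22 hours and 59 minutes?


Hours: 22
Minutes: 59
Convert hours to minutes: 22 x 60 = 1320
Add remaining minutes: 1320 + 59 = 1379

1379


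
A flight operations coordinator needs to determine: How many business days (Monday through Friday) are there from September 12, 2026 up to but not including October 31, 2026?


Start: 2026-09-12 (Saturday)
End (exclusive): 2026-10-31 (Saturday)
Total calendar days: 49
Full weeks: 49 // 7 = 7 -> 35 weekdays
Remaining 0 days starting on Saturday:
Total business days: 35 + 0 = 35

35


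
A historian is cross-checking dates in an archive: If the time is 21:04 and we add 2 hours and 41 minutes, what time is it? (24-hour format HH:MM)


Start time: 21:04
Adding: 2 hours 41 minutes
Minutes: 4 + 41 = 45
Hours: 21 + 2 + 0 = 23
Result: 23:45

23:45


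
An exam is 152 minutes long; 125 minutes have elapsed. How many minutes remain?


Total budget: 152 minutes
Time used: 125 minutes
Remaining: 152 - 125 = 27 minutes
Percent used: 82.2%
Percent remaining: 17.8%

27


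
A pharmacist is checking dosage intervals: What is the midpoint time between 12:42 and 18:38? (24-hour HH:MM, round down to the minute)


Start time: 12:42 = 762 minutes from midnight
End time: 18:38 = 1118 minutes from midnight
Sum: 762 + 1118 = 1880
Midpoint: 1880 / 2 = 940 minutes
Convert: 940 / 60 = 15 hours, 40 minutes
Result: 15:40

15:40


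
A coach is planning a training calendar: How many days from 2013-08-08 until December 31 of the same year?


Start: August 08, 2013
End: December 31, 2013
Days left in August: 23
September: 30
October: 31
November: 30
December: 31
Sum of remaining months: 122
Total: 23 + 122 = 145

145


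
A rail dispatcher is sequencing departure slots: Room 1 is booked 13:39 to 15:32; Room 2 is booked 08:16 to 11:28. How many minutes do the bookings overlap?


Interval A: [819, 932] minutes from midnight
Interval B: [496, 688] minutes from midnight
Overlap start = max(819, 496) = 819
Overlap end = min(932, 688) = 688
End <= start, so the intervals do not overlap: 0 minutes

0


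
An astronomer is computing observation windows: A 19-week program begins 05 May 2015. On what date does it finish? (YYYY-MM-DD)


Start: 2015-05-05
Weeks to add: 19
Convert to days: 19 x 7 = 133 days
Add 133 days to 2015-05-05
Result: 2015-09-15

2015-09-15


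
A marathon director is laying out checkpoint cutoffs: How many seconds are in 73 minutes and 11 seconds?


Minutes: 73
Seconds: 11
Convert minutes to seconds: 73 x 60 = 4380
Add remaining seconds: 4380 + 11 = 4391

4391


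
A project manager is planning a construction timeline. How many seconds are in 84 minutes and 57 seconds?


Minutes: 84
Extra seconds: 57
Seconds per minute: 60
Minutes to seconds: 84 x 60 = 5040
Total: 5040 + 57 = 5097

5097


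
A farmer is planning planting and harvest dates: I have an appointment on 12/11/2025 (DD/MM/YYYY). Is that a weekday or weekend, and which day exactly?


Date: 2025-11-12
January 1, 2025 is a Wednesday
Day of year: 316
Offset from Jan 1: 315 days
315 mod 7 = 0
Result: Wednesday

Wednesday


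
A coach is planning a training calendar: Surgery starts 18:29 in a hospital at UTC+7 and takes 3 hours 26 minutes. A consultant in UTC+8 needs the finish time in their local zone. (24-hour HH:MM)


Start: 18:29 in UTC+7
Step 1 - add duration:
  minutes: 29 + 26 = 55
  hours: 18 + 3 + 0 = 21
  end in UTC+7: 21:55
Step 2 - convert UTC+7 -> UTC+8:
  offset difference: 8 - (7) = 1 hours
  21 + (1) = 22 -> mod 24 = 22
Result: 22:55 in UTC+8

22:55


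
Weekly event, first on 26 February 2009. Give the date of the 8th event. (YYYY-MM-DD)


First occurrence: 2009-02-26 (occurrence 1)
Each occurrence is 7 days after the previous.
Occurrence 8 is 7 weeks after the first.
7 weeks = 49 days
2009-02-26 + 49 days = 2009-04-16

2009-04-16


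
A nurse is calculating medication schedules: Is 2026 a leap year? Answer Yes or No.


Year: 2026
Divisible by 4? 2026 / 4 = 506.5 -> No
Not divisible by 4, so NOT a leap year

No


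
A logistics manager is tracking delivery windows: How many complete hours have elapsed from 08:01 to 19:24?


Start: 08:01
End: 19:24
Hour difference: 19 - 8 = 11 hours
Minute difference: 24 - 1 = 23 minutes
Total minutes: 683
Complete hours: 683 / 60 = 11 (remainder 23)

11


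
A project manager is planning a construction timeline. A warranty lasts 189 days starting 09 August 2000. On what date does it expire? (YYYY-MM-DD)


Start: 2000-08-09
Adding 189 days
Days remaining in August: 22
After August: 167 days still to add
September 2000: 30 days, 137 remaining
October 2000: 31 days, 106 remaining
November 2000: 30 days, 76 remaining
December 2000: 31 days, 45 remaining
Result: 2001-02-14

2001-02-14


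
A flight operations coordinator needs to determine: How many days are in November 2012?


Month: November
Year: 2012
November is a 30-day month
Total: 30 days

30


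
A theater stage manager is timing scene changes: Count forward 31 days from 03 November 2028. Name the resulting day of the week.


Start: 2028-11-03 (Friday)
Step 1 - find target date: add 31 days
  2028-11-03 + 31 days = 2028-12-04
Step 2 - day of week:
  31 mod 7 = 3
  Friday + 3 days -> Monday
Result: Monday (2028-12-04)

Monday


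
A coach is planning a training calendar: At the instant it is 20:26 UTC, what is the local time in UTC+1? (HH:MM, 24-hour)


Local time: 20:26 at UTC (offset 0h)
Target zone: UTC+1 (offset 1h)
Difference: 1 - (0) = 1 hours
Calculation: 20 + (1) = 21
Result: 21:26

21:26


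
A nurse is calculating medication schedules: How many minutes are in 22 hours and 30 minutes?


Hours: 22
Extra minutes: 30
Minutes per hour: 60
Hours to minutes: 22 x 60 = 1320
Total: 1320 + 30 = 1350

1350


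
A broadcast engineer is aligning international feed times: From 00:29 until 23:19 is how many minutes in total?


Start time: 00:29 = 29 minutes from midnight
End time: 23:19 = 1399 minutes from midnight
Difference: 1399 - 29 = 1370 minutes
That is 22 hours and 50 minutes

1370


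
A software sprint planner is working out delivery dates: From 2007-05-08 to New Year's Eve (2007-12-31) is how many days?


Start: May 08, 2007
End: December 31, 2007
Days left in May: 23
June: 30
July: 31
August: 31
September: 30
... plus remaining months
Sum of remaining months: 214
Total: 23 + 214 = 237

237


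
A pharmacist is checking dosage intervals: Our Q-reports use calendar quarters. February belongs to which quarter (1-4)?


Month: February (month 2)
Q1: January-March (months 1-3)
Q2: April-June (months 4-6)
Q3: July-September (months 7-9)
Q4: October-December (months 10-12)
Month 2 falls in Q1

1


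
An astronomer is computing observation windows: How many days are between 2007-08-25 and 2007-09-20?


Start date: 2007-08-25
End date: 2007-09-20
Aug 2007: +7 days
Sep 2007: +19 days
Total: 26 days

26


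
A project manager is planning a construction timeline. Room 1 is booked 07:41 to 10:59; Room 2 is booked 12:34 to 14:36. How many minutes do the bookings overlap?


Interval A: [461, 659] minutes from midnight
Interval B: [754, 876] minutes from midnight
Overlap start = max(461, 754) = 754
Overlap end = min(659, 876) = 659
End <= start, so the intervals do not overlap: 0 minutes

0
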